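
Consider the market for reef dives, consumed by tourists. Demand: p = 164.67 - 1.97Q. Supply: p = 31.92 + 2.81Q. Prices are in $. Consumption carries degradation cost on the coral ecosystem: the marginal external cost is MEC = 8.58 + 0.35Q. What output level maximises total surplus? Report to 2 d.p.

Q* = 24.20

Social marginal benefit = demand − MEC = 156.09 - 2.32Q.
Set SMB = MC: 156.09 - 2.32Q = 31.92 + 2.81Q → Q* = 24.2047.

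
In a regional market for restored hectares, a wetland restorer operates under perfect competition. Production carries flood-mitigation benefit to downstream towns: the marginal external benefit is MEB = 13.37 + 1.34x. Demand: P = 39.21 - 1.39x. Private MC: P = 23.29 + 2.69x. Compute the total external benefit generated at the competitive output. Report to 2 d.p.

62.37

Market equilibrium (private): 23.29 + 2.69x = 39.21 - 1.39x → x_m = 3.9020.
Total external benefit = ∫₀^{x_m} (13.37 + 1.34x) dx = 13.37×3.9020 + ½×1.34×3.9020² = 62.3709.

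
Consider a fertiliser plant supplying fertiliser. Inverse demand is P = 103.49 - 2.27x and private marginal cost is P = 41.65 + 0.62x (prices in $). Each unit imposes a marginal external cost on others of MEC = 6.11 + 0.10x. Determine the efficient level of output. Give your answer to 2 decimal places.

Social marginal cost = private MC + MEC = 47.76 + 0.72x.
Set SMC = demand: 47.76 + 0.72x = 103.49 - 2.27x → x* = 18.6388.

x* = 18.64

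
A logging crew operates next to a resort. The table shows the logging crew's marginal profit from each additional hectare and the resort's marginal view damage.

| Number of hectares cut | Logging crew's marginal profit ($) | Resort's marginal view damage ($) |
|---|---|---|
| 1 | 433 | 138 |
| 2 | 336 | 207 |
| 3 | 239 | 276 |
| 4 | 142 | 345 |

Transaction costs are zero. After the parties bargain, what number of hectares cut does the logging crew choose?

Bargaining reaches the level where marginal profit last exceeds marginal view damage.
That holds through level 2 (336 ≥ 207) but not at 3 (239 < 276).

2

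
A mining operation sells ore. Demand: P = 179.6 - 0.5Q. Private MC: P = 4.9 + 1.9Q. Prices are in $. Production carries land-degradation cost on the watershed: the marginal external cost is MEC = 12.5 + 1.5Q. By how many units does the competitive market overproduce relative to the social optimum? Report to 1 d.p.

31.2 units

Market equilibrium (private): 4.9 + 1.9Q = 179.6 - 0.5Q → Q_m = 72.7917.
Social marginal cost = private MC + MEC = 17.4 + 3.4Q.
Set SMC = demand: 17.4 + 3.4Q = 179.6 - 0.5Q → Q* = 41.5897.
Gap = |72.7917 − 41.5897| = 31.2020.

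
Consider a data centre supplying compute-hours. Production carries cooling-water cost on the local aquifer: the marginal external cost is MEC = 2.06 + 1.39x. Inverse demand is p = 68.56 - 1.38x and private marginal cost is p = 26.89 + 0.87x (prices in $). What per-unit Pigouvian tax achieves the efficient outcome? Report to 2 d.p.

Social marginal cost = private MC + MEC = 28.95 + 2.26x.
Set SMC = demand: 28.95 + 2.26x = 68.56 - 1.38x → x* = 10.8819.
The Pigouvian tax equals MEC at x*: 2.06 + 1.39×10.8819 = 17.1858.

tax = $17.19 per unit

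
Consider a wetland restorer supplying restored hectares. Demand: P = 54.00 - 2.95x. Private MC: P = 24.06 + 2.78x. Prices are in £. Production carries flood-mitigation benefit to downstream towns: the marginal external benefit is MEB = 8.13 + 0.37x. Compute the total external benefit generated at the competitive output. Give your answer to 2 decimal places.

Market equilibrium (private): 24.06 + 2.78x = 54.00 - 2.95x → x_m = 5.2251.
Total external benefit = ∫₀^{x_m} (8.13 + 0.37x) dx = 8.13×5.2251 + ½×0.37×5.2251² = 47.5309.

£47.53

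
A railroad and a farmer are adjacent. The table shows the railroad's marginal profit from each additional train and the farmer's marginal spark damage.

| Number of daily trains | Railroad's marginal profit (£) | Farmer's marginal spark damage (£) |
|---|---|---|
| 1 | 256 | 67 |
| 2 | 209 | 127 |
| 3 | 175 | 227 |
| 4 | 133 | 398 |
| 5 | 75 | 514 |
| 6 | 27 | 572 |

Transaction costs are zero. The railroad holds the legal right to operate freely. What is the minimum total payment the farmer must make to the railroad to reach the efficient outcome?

Left alone the railroad would choose level 6 (marginal profit stays positive).
Efficient level: k* = 2 (marginal profit ≥ marginal spark damage through 2).
The farmer must at least cover the railroad's forgone profit from cutting 6→2: 175 + 133 + 75 + 27 = 410.

£410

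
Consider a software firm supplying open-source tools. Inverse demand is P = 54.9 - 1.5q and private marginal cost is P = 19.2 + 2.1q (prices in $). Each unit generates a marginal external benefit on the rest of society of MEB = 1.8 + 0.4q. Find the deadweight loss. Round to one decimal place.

Market equilibrium (private): 19.2 + 2.1q = 54.9 - 1.5q → q_m = 9.9167.
Social marginal cost = private MC − MEB = 17.4 + 1.7q.
Set SMC = demand: 17.4 + 1.7q = 54.9 - 1.5q → q* = 11.7188.
Between q* and q_m the wedge demand − SMC runs linearly from 0 to MEB(q_m), so the loss is a triangle.
DWL = ½ × 1.8021 × 5.7667 = 5.1961.

DWL = $5.2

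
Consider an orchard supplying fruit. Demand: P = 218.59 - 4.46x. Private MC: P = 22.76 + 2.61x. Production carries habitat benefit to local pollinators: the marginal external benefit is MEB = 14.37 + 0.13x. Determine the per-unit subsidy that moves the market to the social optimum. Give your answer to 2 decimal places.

subsidy = 18.31 per unit

Social marginal cost = private MC − MEB = 8.39 + 2.48x.
Set SMC = demand: 8.39 + 2.48x = 218.59 - 4.46x → x* = 30.2882.
The Pigouvian subsidy equals MEB at x*: 14.37 + 0.13×30.2882 = 18.3075.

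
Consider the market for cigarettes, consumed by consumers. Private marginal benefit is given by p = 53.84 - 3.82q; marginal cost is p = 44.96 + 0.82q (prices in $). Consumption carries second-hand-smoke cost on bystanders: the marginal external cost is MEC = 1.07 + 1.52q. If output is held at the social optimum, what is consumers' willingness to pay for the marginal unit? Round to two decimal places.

P = $49.00

Social marginal benefit = demand − MEC = 52.77 - 5.34q.
Set SMB = MC: 52.77 - 5.34q = 44.96 + 0.82q → q* = 1.2679.
Consumer price on the demand curve at q*: 53.84 − 3.82×1.2679 = 48.9966.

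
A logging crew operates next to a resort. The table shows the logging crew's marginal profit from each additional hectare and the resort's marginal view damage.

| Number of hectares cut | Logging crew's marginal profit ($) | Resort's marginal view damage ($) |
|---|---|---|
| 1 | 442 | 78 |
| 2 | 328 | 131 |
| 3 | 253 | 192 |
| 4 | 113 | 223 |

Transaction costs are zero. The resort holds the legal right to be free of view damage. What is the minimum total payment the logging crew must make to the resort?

Efficient level: marginal profit ≥ marginal view damage through level 3, so k* = 3.
With the resort holding the right, the logging crew must at least compensate total damage at k*: 78 + 131 + 192 = 401.

$401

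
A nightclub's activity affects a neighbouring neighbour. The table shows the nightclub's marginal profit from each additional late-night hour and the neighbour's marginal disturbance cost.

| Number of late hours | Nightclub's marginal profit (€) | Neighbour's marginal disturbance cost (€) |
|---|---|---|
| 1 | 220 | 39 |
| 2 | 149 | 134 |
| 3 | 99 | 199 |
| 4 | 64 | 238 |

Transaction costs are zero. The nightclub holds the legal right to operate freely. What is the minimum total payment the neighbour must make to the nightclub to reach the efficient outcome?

Left alone the nightclub would choose level 4 (marginal profit stays positive).
Efficient level: k* = 2 (marginal profit ≥ marginal disturbance cost through 2).
The neighbour must at least cover the nightclub's forgone profit from cutting 4→2: 99 + 64 = 163.

€163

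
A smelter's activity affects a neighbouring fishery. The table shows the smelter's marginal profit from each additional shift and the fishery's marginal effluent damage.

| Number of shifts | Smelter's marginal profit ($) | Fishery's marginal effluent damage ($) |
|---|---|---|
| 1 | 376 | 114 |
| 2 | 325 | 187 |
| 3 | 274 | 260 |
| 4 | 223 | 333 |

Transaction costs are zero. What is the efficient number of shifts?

Bargaining reaches the level where marginal profit last exceeds marginal effluent damage.
That holds through level 3 (274 ≥ 260) but not at 4 (223 < 333).

3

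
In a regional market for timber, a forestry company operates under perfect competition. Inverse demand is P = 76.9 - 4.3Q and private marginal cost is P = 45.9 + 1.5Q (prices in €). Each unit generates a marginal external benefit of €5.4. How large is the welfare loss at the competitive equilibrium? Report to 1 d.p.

DWL = €2.5

Market equilibrium (private): 45.9 + 1.5Q = 76.9 - 4.3Q → Q_m = 5.3448.
Social marginal cost = private MC − MEB = 40.5 + 1.5Q.
Set SMC = demand: 40.5 + 1.5Q = 76.9 - 4.3Q → Q* = 6.2759.
Between Q* and Q_m the wedge demand − SMC runs linearly from 0 to MEB(Q_m), so the loss is a triangle.
DWL = ½ × 0.9311 × 5.4000 = 2.5140.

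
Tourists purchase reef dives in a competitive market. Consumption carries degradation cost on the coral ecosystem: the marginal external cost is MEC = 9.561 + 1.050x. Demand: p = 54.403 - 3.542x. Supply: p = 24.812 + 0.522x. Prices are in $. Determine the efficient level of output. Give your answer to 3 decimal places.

x* = 3.917

Social marginal benefit = demand − MEC = 44.842 - 4.592x.
Set SMB = MC: 44.842 - 4.592x = 24.812 + 0.522x → x* = 3.9167.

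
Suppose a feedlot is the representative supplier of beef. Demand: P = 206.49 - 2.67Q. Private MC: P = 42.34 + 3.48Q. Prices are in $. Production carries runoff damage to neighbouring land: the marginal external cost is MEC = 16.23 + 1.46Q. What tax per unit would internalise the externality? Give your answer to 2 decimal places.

tax = $44.61 per unit

Social marginal cost = private MC + MEC = 58.57 + 4.94Q.
Set SMC = demand: 58.57 + 4.94Q = 206.49 - 2.67Q → Q* = 19.4376.
The Pigouvian tax equals MEC at Q*: 16.23 + 1.46×19.4376 = 44.6089.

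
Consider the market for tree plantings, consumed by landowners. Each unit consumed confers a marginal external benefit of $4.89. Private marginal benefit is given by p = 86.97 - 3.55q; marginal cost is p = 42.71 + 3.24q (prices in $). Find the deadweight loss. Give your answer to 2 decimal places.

DWL = $1.76

Market equilibrium (private): 42.71 + 3.24q = 86.97 - 3.55q → q_m = 6.5184.
Social marginal benefit = demand + MEB = 91.86 - 3.55q.
Set SMB = MC: 91.86 - 3.55q = 42.71 + 3.24q → q* = 7.2386.
Between q* and q_m the wedge SMB − MC runs linearly from 0 to MEB(q_m), so the loss is a triangle.
DWL = ½ × 0.7202 × 4.8900 = 1.7609.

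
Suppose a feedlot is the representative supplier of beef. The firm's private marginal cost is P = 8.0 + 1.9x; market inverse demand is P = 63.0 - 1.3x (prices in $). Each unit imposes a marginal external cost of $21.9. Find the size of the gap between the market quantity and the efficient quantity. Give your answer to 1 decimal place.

Market equilibrium (private): 8.0 + 1.9x = 63.0 - 1.3x → x_m = 17.1875.
Social marginal cost = private MC + MEC = 29.9 + 1.9x.
Set SMC = demand: 29.9 + 1.9x = 63.0 - 1.3x → x* = 10.3438.
Gap = |17.1875 − 10.3438| = 6.8437.

6.8 units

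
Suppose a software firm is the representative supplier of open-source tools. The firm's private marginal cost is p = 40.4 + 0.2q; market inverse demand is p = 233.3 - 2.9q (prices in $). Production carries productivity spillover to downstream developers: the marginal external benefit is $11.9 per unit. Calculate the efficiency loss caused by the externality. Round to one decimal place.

Market equilibrium (private): 40.4 + 0.2q = 233.3 - 2.9q → q_m = 62.2258.
Social marginal cost = private MC − MEB = 28.5 + 0.2q.
Set SMC = demand: 28.5 + 0.2q = 233.3 - 2.9q → q* = 66.0645.
The loss is the area between SMC and demand from q* to q_m; with linear curves that's a triangle of height MEB(q_m).
DWL = ½ × 3.8387 × 11.9000 = 22.8403.

DWL = $22.8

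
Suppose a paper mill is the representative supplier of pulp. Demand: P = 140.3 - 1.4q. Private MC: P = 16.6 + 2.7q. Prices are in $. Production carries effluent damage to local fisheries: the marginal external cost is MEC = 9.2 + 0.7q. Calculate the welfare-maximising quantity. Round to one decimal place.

q* = 23.9

Social marginal cost = private MC + MEC = 25.8 + 3.4q.
Set SMC = demand: 25.8 + 3.4q = 140.3 - 1.4q → q* = 23.8542.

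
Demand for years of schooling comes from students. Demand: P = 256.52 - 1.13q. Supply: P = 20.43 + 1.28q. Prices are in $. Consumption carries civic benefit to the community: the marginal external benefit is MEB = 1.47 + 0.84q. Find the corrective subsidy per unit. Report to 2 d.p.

Social marginal benefit = demand + MEB = 257.99 - 0.29q.
Set SMB = MC: 257.99 - 0.29q = 20.43 + 1.28q → q* = 151.3121.
The Pigouvian subsidy equals MEB at q*: 1.47 + 0.84×151.3121 = 128.5722.

subsidy = $128.57 per unit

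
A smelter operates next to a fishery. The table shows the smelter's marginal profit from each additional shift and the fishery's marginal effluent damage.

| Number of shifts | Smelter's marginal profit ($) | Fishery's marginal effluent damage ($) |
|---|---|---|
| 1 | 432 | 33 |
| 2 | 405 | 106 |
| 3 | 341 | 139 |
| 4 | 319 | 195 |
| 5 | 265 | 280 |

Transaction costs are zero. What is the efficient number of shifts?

4

Bargaining reaches the level where marginal profit last exceeds marginal effluent damage.
That holds through level 4 (319 ≥ 195) but not at 5 (265 < 280).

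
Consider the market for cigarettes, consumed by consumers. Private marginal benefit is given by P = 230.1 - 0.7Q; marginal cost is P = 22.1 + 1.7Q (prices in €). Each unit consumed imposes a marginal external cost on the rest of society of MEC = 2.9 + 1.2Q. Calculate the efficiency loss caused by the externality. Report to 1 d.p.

Market equilibrium (private): 22.1 + 1.7Q = 230.1 - 0.7Q → Q_m = 86.6667.
Social marginal benefit = demand − MEC = 227.2 - 1.9Q.
Set SMB = MC: 227.2 - 1.9Q = 22.1 + 1.7Q → Q* = 56.9722.
Between Q* and Q_m the wedge MC − SMB runs linearly from 0 to MEC(Q_m), so the loss is a triangle.
DWL = ½ × 29.6945 × 106.9000 = 1587.1710.

DWL = €1587.2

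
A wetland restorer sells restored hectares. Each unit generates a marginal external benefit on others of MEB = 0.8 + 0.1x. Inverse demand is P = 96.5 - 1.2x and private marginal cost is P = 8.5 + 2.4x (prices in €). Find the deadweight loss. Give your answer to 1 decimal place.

Market equilibrium (private): 8.5 + 2.4x = 96.5 - 1.2x → x_m = 24.4444.
Social marginal cost = private MC − MEB = 7.7 + 2.3x.
Set SMC = demand: 7.7 + 2.3x = 96.5 - 1.2x → x* = 25.3714.
Height of the DWL triangle at x_m is demand(x_m) − SMC(x_m) = MEB(x_m) = 3.2444.
DWL = ½ × 0.9270 × 3.2444 = 1.5038.

DWL = €1.5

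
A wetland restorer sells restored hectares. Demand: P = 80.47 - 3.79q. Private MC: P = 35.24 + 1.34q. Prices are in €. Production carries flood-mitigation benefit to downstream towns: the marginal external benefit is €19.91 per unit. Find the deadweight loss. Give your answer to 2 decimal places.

Market equilibrium (private): 35.24 + 1.34q = 80.47 - 3.79q → q_m = 8.8168.
Social marginal cost = private MC − MEB = 15.33 + 1.34q.
Set SMC = demand: 15.33 + 1.34q = 80.47 - 3.79q → q* = 12.6979.
The loss is the area between SMC and demand from q* to q_m; with linear curves that's a triangle of height MEB(q_m).
DWL = ½ × 3.8811 × 19.9100 = 38.6364.

DWL = €38.64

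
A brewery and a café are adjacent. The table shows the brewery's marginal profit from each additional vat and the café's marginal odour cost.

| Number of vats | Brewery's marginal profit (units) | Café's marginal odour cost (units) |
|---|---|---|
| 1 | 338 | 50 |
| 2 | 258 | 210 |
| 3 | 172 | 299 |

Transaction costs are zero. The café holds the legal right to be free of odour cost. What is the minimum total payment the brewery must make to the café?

Efficient level: marginal profit ≥ marginal odour cost through level 2, so k* = 2.
With the café holding the right, the brewery must at least compensate total damage at k*: 50 + 210 = 260.

260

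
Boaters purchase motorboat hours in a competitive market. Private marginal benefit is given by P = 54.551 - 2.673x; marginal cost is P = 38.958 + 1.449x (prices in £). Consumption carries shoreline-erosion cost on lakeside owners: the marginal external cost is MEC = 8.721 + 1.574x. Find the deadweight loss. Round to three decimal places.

Market equilibrium (private): 38.958 + 1.449x = 54.551 - 2.673x → x_m = 3.7829.
Social marginal benefit = demand − MEC = 45.830 - 4.247x.
Set SMB = MC: 45.830 - 4.247x = 38.958 + 1.449x → x* = 1.2065.
Height of the DWL triangle at x_m is MC(x_m) − SMB(x_m) = MEC(x_m) = 14.6752.
DWL = ½ × 2.5764 × 14.6752 = 18.9046.

DWL = £18.905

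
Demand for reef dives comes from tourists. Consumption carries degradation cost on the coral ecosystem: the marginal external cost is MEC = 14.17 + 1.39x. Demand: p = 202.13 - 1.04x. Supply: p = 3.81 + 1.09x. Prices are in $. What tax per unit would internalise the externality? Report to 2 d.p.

Social marginal benefit = demand − MEC = 187.96 - 2.43x.
Set SMB = MC: 187.96 - 2.43x = 3.81 + 1.09x → x* = 52.3153.
The Pigouvian tax equals MEC at x*: 14.17 + 1.39×52.3153 = 86.8883.

tax = $86.89 per unit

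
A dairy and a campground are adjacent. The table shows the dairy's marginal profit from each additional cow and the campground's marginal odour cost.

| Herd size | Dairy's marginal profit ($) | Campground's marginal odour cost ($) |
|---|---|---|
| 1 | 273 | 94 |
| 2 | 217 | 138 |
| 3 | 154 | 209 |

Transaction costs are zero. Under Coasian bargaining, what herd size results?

Bargaining reaches the level where marginal profit last exceeds marginal odour cost.
That holds through level 2 (217 ≥ 138) but not at 3 (154 < 209).

2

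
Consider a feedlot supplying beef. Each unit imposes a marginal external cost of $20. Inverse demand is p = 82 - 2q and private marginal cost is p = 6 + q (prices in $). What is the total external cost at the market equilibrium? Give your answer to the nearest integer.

Market equilibrium (private): 6 + q = 82 - 2q → q_m = 25.3333.
Total external cost = MEC × q_m = 20 × 25.3333 = 506.6660.

$507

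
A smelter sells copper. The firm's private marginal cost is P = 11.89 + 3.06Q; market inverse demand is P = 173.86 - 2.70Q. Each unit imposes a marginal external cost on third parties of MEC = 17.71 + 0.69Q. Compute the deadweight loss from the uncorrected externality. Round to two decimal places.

DWL = 106.77

Market equilibrium (private): 11.89 + 3.06Q = 173.86 - 2.70Q → Q_m = 28.1198.
Social marginal cost = private MC + MEC = 29.60 + 3.75Q.
Set SMC = demand: 29.60 + 3.75Q = 173.86 - 2.70Q → Q* = 22.3659.
Height of the DWL triangle at Q_m is SMC(Q_m) − demand(Q_m) = MEC(Q_m) = 37.1127.
DWL = ½ × 5.7539 × 37.1127 = 106.7714.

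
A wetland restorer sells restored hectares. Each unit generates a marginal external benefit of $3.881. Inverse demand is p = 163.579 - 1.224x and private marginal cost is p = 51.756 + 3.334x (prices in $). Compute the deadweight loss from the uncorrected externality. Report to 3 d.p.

Market equilibrium (private): 51.756 + 3.334x = 163.579 - 1.224x → x_m = 24.5333.
Social marginal cost = private MC − MEB = 47.875 + 3.334x.
Set SMC = demand: 47.875 + 3.334x = 163.579 - 1.224x → x* = 25.3848.
Height of the DWL triangle at x_m is demand(x_m) − SMC(x_m) = MEB(x_m) = 3.8810.
DWL = ½ × 0.8515 × 3.8810 = 1.6523.

DWL = $1.652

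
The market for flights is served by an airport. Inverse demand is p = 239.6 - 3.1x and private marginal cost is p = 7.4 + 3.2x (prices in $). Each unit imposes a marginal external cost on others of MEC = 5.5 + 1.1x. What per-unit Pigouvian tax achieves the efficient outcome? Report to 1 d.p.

tax = $39.2 per unit

Social marginal cost = private MC + MEC = 12.9 + 4.3x.
Set SMC = demand: 12.9 + 4.3x = 239.6 - 3.1x → x* = 30.6351.
The Pigouvian tax equals MEC at x*: 5.5 + 1.1×30.6351 = 39.1986.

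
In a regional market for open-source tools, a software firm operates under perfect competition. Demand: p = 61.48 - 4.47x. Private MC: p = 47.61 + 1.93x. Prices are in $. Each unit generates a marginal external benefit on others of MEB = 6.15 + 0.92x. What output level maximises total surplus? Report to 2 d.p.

x* = 3.65

Social marginal cost = private MC − MEB = 41.46 + 1.01x.
Set SMC = demand: 41.46 + 1.01x = 61.48 - 4.47x → x* = 3.6533.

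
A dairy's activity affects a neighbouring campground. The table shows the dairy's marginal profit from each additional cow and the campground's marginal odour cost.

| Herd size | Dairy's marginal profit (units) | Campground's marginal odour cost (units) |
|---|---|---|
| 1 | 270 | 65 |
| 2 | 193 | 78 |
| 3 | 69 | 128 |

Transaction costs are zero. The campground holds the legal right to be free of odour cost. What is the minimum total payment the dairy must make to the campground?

Efficient level: marginal profit ≥ marginal odour cost through level 2, so k* = 2.
With the campground holding the right, the dairy must at least compensate total damage at k*: 65 + 78 = 143.

143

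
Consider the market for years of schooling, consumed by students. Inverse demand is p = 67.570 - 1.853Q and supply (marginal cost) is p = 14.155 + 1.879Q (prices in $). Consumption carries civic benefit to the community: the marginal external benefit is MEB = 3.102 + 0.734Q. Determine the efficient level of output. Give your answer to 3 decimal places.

Social marginal benefit = demand + MEB = 70.672 - 1.119Q.
Set SMB = MC: 70.672 - 1.119Q = 14.155 + 1.879Q → Q* = 18.8516.

Q* = 18.852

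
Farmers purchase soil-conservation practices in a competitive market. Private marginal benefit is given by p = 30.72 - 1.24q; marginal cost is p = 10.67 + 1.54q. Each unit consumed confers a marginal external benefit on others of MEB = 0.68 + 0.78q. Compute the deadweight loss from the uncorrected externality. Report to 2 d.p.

Market equilibrium (private): 10.67 + 1.54q = 30.72 - 1.24q → q_m = 7.2122.
Social marginal benefit = demand + MEB = 31.40 - 0.46q.
Set SMB = MC: 31.40 - 0.46q = 10.67 + 1.54q → q* = 10.3650.
Height of the DWL triangle at q_m is SMB(q_m) − MC(q_m) = MEB(q_m) = 6.3055.
DWL = ½ × 3.1528 × 6.3055 = 9.9400.

DWL = 9.94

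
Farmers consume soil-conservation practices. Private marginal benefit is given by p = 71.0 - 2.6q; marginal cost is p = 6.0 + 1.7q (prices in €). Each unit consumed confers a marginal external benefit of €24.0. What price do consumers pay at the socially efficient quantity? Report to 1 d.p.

P = €17.2

Social marginal benefit = demand + MEB = 95.0 - 2.6q.
Set SMB = MC: 95.0 - 2.6q = 6.0 + 1.7q → q* = 20.6977.
Consumer price on the demand curve at q*: 71.0 − 2.6×20.6977 = 17.1860.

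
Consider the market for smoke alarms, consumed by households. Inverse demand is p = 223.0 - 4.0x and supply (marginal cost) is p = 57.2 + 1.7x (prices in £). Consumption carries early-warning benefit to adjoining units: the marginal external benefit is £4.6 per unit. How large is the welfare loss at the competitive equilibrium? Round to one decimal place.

DWL = £1.9

Market equilibrium (private): 57.2 + 1.7x = 223.0 - 4.0x → x_m = 29.0877.
Social marginal benefit = demand + MEB = 227.6 - 4.0x.
Set SMB = MC: 227.6 - 4.0x = 57.2 + 1.7x → x* = 29.8947.
The loss is the area between SMB and MC from x* to x_m; with linear curves that's a triangle of height MEB(x_m).
DWL = ½ × 0.8070 × 4.6000 = 1.8561.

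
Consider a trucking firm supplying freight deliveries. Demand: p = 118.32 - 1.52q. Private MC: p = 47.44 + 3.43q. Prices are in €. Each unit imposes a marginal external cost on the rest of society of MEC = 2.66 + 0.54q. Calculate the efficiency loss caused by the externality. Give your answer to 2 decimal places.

Market equilibrium (private): 47.44 + 3.43q = 118.32 - 1.52q → q_m = 14.3192.
Social marginal cost = private MC + MEC = 50.10 + 3.97q.
Set SMC = demand: 50.10 + 3.97q = 118.32 - 1.52q → q* = 12.4262.
Between q* and q_m the wedge SMC − demand runs linearly from 0 to MEC(q_m), so the loss is a triangle.
DWL = ½ × 1.8930 × 10.3924 = 9.8364.

DWL = €9.84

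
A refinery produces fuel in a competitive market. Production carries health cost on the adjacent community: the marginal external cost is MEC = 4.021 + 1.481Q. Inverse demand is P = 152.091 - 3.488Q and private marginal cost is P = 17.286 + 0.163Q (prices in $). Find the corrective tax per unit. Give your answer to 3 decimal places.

Social marginal cost = private MC + MEC = 21.307 + 1.644Q.
Set SMC = demand: 21.307 + 1.644Q = 152.091 - 3.488Q → Q* = 25.4840.
The Pigouvian tax equals MEC at Q*: 4.021 + 1.481×25.4840 = 41.7628.

tax = $41.763 per unit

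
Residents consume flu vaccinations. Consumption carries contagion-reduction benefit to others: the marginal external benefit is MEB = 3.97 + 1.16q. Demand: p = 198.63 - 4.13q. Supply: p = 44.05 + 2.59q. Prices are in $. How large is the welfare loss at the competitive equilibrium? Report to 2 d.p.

Market equilibrium (private): 44.05 + 2.59q = 198.63 - 4.13q → q_m = 23.0030.
Social marginal benefit = demand + MEB = 202.60 - 2.97q.
Set SMB = MC: 202.60 - 2.97q = 44.05 + 2.59q → q* = 28.5162.
Height of the DWL triangle at q_m is SMB(q_m) − MC(q_m) = MEB(q_m) = 30.6535.
DWL = ½ × 5.5132 × 30.6535 = 84.4994.

DWL = $84.50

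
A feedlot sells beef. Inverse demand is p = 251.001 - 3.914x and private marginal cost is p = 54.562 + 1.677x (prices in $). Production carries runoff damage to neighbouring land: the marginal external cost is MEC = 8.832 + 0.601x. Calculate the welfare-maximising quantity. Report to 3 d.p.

x* = 30.298

Social marginal cost = private MC + MEC = 63.394 + 2.278x.
Set SMC = demand: 63.394 + 2.278x = 251.001 - 3.914x → x* = 30.2983.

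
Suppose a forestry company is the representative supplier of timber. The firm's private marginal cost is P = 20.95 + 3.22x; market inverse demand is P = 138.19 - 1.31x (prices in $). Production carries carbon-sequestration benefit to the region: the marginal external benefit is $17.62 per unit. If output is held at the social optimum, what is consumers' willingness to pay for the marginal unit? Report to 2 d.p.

Social marginal cost = private MC − MEB = 3.33 + 3.22x.
Set SMC = demand: 3.33 + 3.22x = 138.19 - 1.31x → x* = 29.7704.
Consumer price on the demand curve at x*: 138.19 − 1.31×29.7704 = 99.1908.

P = $99.19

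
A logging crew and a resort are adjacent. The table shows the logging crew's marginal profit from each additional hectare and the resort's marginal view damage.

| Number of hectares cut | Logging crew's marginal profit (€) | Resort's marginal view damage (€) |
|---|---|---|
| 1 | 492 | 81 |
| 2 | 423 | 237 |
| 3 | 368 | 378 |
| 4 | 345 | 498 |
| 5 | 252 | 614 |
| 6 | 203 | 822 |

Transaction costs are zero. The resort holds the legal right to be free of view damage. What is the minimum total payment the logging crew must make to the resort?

Efficient level: marginal profit ≥ marginal view damage through level 2, so k* = 2.
With the resort holding the right, the logging crew must at least compensate total damage at k*: 81 + 237 = 318.

€318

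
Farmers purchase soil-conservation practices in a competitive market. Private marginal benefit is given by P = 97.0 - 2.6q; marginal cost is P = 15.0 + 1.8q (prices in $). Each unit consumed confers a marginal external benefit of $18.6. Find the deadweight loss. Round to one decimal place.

DWL = $39.3

Market equilibrium (private): 15.0 + 1.8q = 97.0 - 2.6q → q_m = 18.6364.
Social marginal benefit = demand + MEB = 115.6 - 2.6q.
Set SMB = MC: 115.6 - 2.6q = 15.0 + 1.8q → q* = 22.8636.
Height of the DWL triangle at q_m is SMB(q_m) − MC(q_m) = MEB(q_m) = 18.6000.
DWL = ½ × 4.2272 × 18.6000 = 39.3130.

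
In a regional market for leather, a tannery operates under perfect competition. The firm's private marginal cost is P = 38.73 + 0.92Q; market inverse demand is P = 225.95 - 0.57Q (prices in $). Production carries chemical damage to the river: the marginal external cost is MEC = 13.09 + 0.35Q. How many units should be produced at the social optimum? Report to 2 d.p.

Q* = 94.64

Social marginal cost = private MC + MEC = 51.82 + 1.27Q.
Set SMC = demand: 51.82 + 1.27Q = 225.95 - 0.57Q → Q* = 94.6359.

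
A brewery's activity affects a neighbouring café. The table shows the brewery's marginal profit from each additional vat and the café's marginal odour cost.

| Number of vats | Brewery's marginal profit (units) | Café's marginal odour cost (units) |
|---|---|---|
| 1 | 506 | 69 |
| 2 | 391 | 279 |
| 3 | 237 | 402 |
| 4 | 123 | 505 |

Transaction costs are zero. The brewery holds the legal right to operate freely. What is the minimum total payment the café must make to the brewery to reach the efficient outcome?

360

Left alone the brewery would choose level 4 (marginal profit stays positive).
Efficient level: k* = 2 (marginal profit ≥ marginal odour cost through 2).
The café must at least cover the brewery's forgone profit from cutting 4→2: 237 + 123 = 360.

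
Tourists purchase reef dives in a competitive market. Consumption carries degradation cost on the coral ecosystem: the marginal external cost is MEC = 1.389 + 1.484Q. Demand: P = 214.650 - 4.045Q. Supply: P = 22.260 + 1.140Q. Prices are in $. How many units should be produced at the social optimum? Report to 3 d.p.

Q* = 28.640

Social marginal benefit = demand − MEC = 213.261 - 5.529Q.
Set SMB = MC: 213.261 - 5.529Q = 22.260 + 1.140Q → Q* = 28.6401.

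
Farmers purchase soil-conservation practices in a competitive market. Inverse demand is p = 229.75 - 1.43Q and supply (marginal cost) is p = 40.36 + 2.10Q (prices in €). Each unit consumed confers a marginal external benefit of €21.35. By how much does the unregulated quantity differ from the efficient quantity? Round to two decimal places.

6.05 units

Market equilibrium (private): 40.36 + 2.10Q = 229.75 - 1.43Q → Q_m = 53.6516.
Social marginal benefit = demand + MEB = 251.10 - 1.43Q.
Set SMB = MC: 251.10 - 1.43Q = 40.36 + 2.10Q → Q* = 59.6997.
Gap = |53.6516 − 59.6997| = 6.0481.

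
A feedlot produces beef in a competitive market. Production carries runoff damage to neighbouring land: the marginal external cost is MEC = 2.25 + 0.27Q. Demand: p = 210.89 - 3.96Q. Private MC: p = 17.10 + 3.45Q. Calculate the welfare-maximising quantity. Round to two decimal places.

Q* = 24.94

Social marginal cost = private MC + MEC = 19.35 + 3.72Q.
Set SMC = demand: 19.35 + 3.72Q = 210.89 - 3.96Q → Q* = 24.9401.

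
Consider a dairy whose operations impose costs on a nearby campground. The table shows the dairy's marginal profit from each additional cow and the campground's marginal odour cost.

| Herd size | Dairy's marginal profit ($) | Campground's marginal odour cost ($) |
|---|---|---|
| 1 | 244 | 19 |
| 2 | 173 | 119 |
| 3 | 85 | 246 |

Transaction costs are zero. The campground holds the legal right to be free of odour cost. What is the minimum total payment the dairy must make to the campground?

$138

Efficient level: marginal profit ≥ marginal odour cost through level 2, so k* = 2.
With the campground holding the right, the dairy must at least compensate total damage at k*: 19 + 119 = 138.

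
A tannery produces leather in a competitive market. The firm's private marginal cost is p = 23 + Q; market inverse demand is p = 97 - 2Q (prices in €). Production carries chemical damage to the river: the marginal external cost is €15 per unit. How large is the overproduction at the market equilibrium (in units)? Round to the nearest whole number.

5 units

Market equilibrium (private): 23 + Q = 97 - 2Q → Q_m = 24.6667.
Social marginal cost = private MC + MEC = 38 + Q.
Set SMC = demand: 38 + Q = 97 - 2Q → Q* = 19.6667.
Gap = |24.6667 − 19.6667| = 5.0000.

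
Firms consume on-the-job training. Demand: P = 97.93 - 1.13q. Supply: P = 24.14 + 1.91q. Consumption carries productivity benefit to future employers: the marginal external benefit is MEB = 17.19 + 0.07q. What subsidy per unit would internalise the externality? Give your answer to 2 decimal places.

subsidy = 19.33 per unit

Social marginal benefit = demand + MEB = 115.12 - 1.06q.
Set SMB = MC: 115.12 - 1.06q = 24.14 + 1.91q → q* = 30.6330.
The Pigouvian subsidy equals MEB at q*: 17.19 + 0.07×30.6330 = 19.3343.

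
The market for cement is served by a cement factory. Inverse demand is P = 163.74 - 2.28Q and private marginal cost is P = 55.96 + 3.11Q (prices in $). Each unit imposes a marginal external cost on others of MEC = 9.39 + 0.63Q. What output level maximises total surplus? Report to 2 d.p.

Social marginal cost = private MC + MEC = 65.35 + 3.74Q.
Set SMC = demand: 65.35 + 3.74Q = 163.74 - 2.28Q → Q* = 16.3439.

Q* = 16.34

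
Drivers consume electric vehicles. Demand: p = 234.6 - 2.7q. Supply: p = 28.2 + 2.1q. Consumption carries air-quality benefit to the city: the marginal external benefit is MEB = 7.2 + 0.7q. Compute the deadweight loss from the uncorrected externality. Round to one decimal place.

DWL = 169.7

Market equilibrium (private): 28.2 + 2.1q = 234.6 - 2.7q → q_m = 43.0000.
Social marginal benefit = demand + MEB = 241.8 - 2.0q.
Set SMB = MC: 241.8 - 2.0q = 28.2 + 2.1q → q* = 52.0976.
The welfare-loss triangle has base |q_m − q*| and height MEB(q_m) (the vertical gap between SMB and MC is zero at q* and MEB at q_m).
DWL = ½ × 9.0976 × 37.3000 = 169.6702.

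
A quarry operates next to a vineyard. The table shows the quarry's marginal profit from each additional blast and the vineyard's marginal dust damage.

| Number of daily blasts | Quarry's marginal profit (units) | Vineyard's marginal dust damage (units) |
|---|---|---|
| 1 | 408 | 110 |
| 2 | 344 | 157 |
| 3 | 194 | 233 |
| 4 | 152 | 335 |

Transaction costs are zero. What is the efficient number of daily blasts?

Bargaining reaches the level where marginal profit last exceeds marginal dust damage.
That holds through level 2 (344 ≥ 157) but not at 3 (194 < 233).

2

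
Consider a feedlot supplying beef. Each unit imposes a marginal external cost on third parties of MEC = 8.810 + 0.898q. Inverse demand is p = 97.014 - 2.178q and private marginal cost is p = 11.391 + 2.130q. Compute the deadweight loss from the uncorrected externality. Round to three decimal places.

DWL = 68.253

Market equilibrium (private): 11.391 + 2.130q = 97.014 - 2.178q → q_m = 19.8753.
Social marginal cost = private MC + MEC = 20.201 + 3.028q.
Set SMC = demand: 20.201 + 3.028q = 97.014 - 2.178q → q* = 14.7547.
Between q* and q_m the wedge SMC − demand runs linearly from 0 to MEC(q_m), so the loss is a triangle.
DWL = ½ × 5.1206 × 26.6581 = 68.2527.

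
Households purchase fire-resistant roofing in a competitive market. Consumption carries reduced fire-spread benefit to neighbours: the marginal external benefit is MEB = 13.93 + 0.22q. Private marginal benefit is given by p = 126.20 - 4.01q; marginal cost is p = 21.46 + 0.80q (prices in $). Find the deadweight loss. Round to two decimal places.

Market equilibrium (private): 21.46 + 0.80q = 126.20 - 4.01q → q_m = 21.7755.
Social marginal benefit = demand + MEB = 140.13 - 3.79q.
Set SMB = MC: 140.13 - 3.79q = 21.46 + 0.80q → q* = 25.8540.
The welfare-loss triangle has base |q_m − q*| and height MEB(q_m) (the vertical gap between SMB and MC is zero at q* and MEB at q_m).
DWL = ½ × 4.0785 × 18.7206 = 38.1760.

DWL = $38.18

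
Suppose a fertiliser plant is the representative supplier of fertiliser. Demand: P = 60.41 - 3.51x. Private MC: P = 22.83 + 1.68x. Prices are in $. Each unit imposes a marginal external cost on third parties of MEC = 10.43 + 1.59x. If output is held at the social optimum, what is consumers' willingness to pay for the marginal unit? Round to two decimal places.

Social marginal cost = private MC + MEC = 33.26 + 3.27x.
Set SMC = demand: 33.26 + 3.27x = 60.41 - 3.51x → x* = 4.0044.
Consumer price on the demand curve at x*: 60.41 − 3.51×4.0044 = 46.3546.

P = $46.35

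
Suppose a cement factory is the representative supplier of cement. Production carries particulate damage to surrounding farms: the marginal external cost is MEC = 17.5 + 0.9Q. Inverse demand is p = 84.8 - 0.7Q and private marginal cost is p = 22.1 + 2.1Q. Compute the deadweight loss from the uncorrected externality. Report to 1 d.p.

DWL = 191.6

Market equilibrium (private): 22.1 + 2.1Q = 84.8 - 0.7Q → Q_m = 22.3929.
Social marginal cost = private MC + MEC = 39.6 + 3.0Q.
Set SMC = demand: 39.6 + 3.0Q = 84.8 - 0.7Q → Q* = 12.2162.
The welfare-loss triangle has base |Q_m − Q*| and height MEC(Q_m) (the vertical gap between SMC and demand is zero at Q* and MEC at Q_m).
DWL = ½ × 10.1767 × 37.6536 = 191.5947.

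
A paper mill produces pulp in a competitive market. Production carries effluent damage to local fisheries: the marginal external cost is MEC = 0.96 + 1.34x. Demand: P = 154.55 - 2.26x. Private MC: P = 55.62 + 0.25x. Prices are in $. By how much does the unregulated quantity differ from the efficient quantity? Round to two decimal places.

13.97 units

Market equilibrium (private): 55.62 + 0.25x = 154.55 - 2.26x → x_m = 39.4143.
Social marginal cost = private MC + MEC = 56.58 + 1.59x.
Set SMC = demand: 56.58 + 1.59x = 154.55 - 2.26x → x* = 25.4468.
Gap = |39.4143 − 25.4468| = 13.9675.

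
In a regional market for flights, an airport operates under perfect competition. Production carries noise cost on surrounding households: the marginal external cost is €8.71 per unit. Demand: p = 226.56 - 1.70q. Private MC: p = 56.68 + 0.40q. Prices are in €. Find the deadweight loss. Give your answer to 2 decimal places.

DWL = €18.06

Market equilibrium (private): 56.68 + 0.40q = 226.56 - 1.70q → q_m = 80.8952.
Social marginal cost = private MC + MEC = 65.39 + 0.40q.
Set SMC = demand: 65.39 + 0.40q = 226.56 - 1.70q → q* = 76.7476.
Height of the DWL triangle at q_m is SMC(q_m) − demand(q_m) = MEC(q_m) = 8.7100.
DWL = ½ × 4.1476 × 8.7100 = 18.0628.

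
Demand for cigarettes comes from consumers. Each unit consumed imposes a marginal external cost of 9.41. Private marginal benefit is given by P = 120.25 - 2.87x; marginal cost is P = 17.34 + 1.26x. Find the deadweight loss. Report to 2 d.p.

Market equilibrium (private): 17.34 + 1.26x = 120.25 - 2.87x → x_m = 24.9177.
Social marginal benefit = demand − MEC = 110.84 - 2.87x.
Set SMB = MC: 110.84 - 2.87x = 17.34 + 1.26x → x* = 22.6392.
The loss is the area between SMB and MC from x* to x_m; with linear curves that's a triangle of height MEC(x_m).
DWL = ½ × 2.2785 × 9.4100 = 10.7203.

DWL = 10.72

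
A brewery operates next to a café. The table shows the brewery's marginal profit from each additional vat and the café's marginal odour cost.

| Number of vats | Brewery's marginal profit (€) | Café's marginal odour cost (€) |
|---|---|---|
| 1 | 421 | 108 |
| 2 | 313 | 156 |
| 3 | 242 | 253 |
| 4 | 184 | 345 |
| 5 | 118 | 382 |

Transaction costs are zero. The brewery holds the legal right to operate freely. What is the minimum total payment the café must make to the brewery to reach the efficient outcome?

€544

Left alone the brewery would choose level 5 (marginal profit stays positive).
Efficient level: k* = 2 (marginal profit ≥ marginal odour cost through 2).
The café must at least cover the brewery's forgone profit from cutting 5→2: 242 + 184 + 118 = 544.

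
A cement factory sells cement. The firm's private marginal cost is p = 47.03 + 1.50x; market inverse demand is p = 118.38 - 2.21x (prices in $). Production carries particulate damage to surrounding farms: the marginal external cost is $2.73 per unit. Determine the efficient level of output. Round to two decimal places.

x* = 18.50

Social marginal cost = private MC + MEC = 49.76 + 1.50x.
Set SMC = demand: 49.76 + 1.50x = 118.38 - 2.21x → x* = 18.4960.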